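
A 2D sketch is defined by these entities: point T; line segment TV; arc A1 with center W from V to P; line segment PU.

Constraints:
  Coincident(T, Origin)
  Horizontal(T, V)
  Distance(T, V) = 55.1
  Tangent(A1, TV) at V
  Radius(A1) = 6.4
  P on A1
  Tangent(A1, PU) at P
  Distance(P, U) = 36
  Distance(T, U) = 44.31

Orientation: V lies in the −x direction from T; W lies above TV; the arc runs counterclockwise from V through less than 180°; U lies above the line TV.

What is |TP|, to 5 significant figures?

49.857

Checks: |WP| = 6.400 ✓; ∠(WP, PU) = 90.00° ✓; |PU| = 36.00 ✓; |TU| = 44.31 ✓.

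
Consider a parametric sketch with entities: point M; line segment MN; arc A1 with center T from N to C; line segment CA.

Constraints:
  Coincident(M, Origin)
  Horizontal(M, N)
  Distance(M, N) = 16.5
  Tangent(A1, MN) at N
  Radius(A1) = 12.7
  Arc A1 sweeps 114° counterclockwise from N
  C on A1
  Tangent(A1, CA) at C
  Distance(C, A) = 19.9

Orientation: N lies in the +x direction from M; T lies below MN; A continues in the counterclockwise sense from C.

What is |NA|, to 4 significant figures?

36.22

M is at the origin; M and N share the same y with |MN| = 16.5 and N on the +x side, so N = (16.50, 0.000). The tangent condition forces TN to be normal to MN, so T = N + (0, -12.7) = (16.50, -12.70). On A1, N sits at bearing 90° from T; a 114° counterclockwise sweep puts C at bearing 204°, so C = T + 12.7·(cos 204°, sin 204°) = (4.898, -17.87). Tangency of A1 to CA means the radius TC is perpendicular to CA, so CA runs along (−sin 204°, cos 204°); with |CA| = 19.9, A = (12.99, -36.05). Then |NA| = |A − N| = 36.22.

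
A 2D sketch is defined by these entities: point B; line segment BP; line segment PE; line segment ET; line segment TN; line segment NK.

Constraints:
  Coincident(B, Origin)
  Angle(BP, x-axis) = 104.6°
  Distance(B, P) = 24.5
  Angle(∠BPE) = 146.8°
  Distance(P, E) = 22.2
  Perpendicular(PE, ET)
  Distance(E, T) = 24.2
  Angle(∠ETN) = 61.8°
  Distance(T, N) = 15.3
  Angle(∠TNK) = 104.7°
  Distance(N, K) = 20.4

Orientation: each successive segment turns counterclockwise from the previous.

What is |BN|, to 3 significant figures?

29.4

B is at the origin; BP runs at 104.6° with length 24.5, so P = (-6.18, 23.7). ∠BPE = 146.8° gives PE at 138° from the x-axis; with |PE| = 22.2, E = (-22.6, 38.6). PE is perpendicular to ET, so ET runs at -132°; with |ET| = 24.2, T = (-38.9, 20.7). ∠ETN = 61.8° gives TN at -14.0° from the x-axis; with |TN| = 15.3, N = (-24.0, 17.0). Then |BN| = |N − B| = 29.4.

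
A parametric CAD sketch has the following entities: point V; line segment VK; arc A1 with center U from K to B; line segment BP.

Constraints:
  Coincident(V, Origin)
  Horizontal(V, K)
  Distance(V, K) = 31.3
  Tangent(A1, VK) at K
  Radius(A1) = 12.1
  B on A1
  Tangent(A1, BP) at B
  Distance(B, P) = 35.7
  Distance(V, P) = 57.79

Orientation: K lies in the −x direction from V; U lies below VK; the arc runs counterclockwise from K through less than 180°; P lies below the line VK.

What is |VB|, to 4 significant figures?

45.66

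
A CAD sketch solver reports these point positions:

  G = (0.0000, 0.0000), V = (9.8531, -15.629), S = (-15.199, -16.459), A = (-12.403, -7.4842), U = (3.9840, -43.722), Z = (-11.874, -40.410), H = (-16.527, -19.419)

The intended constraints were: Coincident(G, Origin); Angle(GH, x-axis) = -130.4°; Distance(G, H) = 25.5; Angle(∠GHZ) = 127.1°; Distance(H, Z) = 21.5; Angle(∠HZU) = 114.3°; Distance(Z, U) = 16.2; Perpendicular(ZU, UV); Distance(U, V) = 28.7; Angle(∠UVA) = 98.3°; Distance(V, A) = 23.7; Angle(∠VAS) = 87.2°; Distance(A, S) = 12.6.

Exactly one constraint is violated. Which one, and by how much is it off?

Distance(A, S) = 12.6 — off by 3.20.

G = (0.00, 0.00) ✓; GH at -130.4° ✓; |GH| = 25.50 ✓; ∠GHZ = 127.1° ✓; |HZ| = 21.50 ✓; ∠HZU = 114.3° ✓; |ZU| = 16.20 ✓; ∠(ZU, UV) = 90.00° ✓; |UV| = 28.70 ✓; ∠UVA = 98.30° ✓; |VA| = 23.70 ✓; ∠VAS = 87.20° ✓; |AS| = 9.400 ✗.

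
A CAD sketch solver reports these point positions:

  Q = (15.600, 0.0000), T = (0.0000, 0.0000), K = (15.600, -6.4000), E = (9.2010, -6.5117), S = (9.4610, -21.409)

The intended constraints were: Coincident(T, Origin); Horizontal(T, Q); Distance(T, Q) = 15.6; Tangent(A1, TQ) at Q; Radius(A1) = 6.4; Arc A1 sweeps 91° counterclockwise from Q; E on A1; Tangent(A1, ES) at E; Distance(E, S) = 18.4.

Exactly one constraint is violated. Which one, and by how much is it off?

Distance(E, S) = 18.4 — off by 3.50.

T = (0.00, 0.00) ✓; T.y = 0.00, Q.y = 0.00 ✓; |TQ| = 15.60 ✓; ∠(KQ, QT) = 90.00° ✓; |KQ| = 6.400 ✓; bearing(K→E) − bearing(K→Q) = 91.00° ✓; |KE| = 6.400 ✓; ∠(KE, ES) = 90.00° ✓; |ES| = 14.90 ✗.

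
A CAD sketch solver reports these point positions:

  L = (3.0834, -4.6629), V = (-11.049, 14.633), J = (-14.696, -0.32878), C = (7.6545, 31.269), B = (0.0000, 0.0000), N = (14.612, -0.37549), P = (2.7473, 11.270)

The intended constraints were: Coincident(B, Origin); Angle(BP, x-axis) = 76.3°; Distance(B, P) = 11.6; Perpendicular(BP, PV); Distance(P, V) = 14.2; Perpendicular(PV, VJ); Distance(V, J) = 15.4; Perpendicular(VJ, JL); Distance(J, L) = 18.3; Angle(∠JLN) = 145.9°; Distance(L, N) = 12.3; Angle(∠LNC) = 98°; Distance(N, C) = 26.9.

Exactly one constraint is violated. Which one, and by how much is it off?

Distance(N, C) = 26.9 — off by 5.50.

B = (0.00, 0.00) ✓; BP at 76.30° ✓; |BP| = 11.60 ✓; ∠(BP, PV) = 90.00° ✓; |PV| = 14.20 ✓; ∠(PV, VJ) = 90.00° ✓; |VJ| = 15.40 ✓; ∠(VJ, JL) = 90.00° ✓; |JL| = 18.30 ✓; ∠JLN = 145.9° ✓; |LN| = 12.30 ✓; ∠LNC = 98.00° ✓; |NC| = 32.40 ✗.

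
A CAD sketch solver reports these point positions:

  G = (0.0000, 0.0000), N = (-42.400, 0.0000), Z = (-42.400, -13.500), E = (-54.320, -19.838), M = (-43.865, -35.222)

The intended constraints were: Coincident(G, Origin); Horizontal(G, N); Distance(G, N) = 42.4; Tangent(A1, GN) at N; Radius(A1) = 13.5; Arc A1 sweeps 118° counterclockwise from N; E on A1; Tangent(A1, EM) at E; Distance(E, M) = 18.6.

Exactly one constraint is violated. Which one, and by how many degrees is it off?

Tangent(A1, EM) at E — off by 6.20°.

G = (0.00, 0.00) ✓; G.y = 0.00, N.y = 0.00 ✓; |GN| = 42.40 ✓; ∠(ZN, NG) = 90.00° ✓; |ZN| = 13.50 ✓; bearing(Z→E) − bearing(Z→N) = 118.0° ✓; |ZE| = 13.50 ✓; ∠(ZE, EM) = 83.80° ✗; |EM| = 18.60 ✓.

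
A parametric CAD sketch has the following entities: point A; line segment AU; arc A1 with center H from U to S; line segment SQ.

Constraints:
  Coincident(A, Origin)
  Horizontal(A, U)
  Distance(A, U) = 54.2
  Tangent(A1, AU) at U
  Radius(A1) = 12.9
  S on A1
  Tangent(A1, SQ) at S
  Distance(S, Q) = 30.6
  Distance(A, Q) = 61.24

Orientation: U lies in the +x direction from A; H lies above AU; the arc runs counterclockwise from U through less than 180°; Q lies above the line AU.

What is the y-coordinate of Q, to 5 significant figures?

44.010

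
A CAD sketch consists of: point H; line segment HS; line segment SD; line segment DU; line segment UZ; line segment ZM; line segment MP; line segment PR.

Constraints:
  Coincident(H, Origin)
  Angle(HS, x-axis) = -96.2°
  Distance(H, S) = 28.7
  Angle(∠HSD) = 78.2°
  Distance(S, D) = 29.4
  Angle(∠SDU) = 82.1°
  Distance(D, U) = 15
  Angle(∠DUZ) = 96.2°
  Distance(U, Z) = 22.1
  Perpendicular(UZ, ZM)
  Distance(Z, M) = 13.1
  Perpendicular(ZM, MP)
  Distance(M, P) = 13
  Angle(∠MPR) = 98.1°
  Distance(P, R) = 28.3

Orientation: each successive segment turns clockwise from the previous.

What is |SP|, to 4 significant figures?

18.69

H is at the origin; HS runs at -96.2° with length 28.7, so S = (-3.100, -28.53). ∠HSD = 78.2° gives SD at 162.0° from the x-axis; with |SD| = 29.4, D = (-31.06, -19.45). ∠SDU = 82.1° gives DU at 64.10° from the x-axis; with |DU| = 15.0, U = (-24.51, -5.954). ∠DUZ = 96.2° gives UZ at -19.70° from the x-axis; with |UZ| = 22.1, Z = (-3.702, -13.40). UZ ⟂ ZM, so ZM runs at -109.7°; with |ZM| = 13.1, M = (-8.118, -25.74). The perpendicularity gives MP at right angles to ZM, so MP runs at 160.3°; with |MP| = 13.0, P = (-20.36, -21.35). Then |SP| = |P − S| = 18.69.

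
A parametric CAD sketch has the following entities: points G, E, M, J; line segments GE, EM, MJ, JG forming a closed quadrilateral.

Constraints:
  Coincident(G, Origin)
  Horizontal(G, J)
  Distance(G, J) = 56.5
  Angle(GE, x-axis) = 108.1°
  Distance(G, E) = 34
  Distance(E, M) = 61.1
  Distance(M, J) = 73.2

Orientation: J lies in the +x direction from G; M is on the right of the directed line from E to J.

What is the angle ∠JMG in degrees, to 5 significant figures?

46.272°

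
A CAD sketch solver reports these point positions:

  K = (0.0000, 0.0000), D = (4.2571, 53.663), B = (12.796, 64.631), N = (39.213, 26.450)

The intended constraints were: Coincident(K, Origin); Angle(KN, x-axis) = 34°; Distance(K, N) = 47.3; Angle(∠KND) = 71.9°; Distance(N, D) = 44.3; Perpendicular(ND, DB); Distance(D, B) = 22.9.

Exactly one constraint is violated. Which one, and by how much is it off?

Distance(D, B) = 22.9 — off by 9.00.

K = (0.00, 0.00) ✓; KN at 34.00° ✓; |KN| = 47.30 ✓; ∠KND = 71.90° ✓; |ND| = 44.30 ✓; ∠(ND, DB) = 90.00° ✓; |DB| = 13.90 ✗.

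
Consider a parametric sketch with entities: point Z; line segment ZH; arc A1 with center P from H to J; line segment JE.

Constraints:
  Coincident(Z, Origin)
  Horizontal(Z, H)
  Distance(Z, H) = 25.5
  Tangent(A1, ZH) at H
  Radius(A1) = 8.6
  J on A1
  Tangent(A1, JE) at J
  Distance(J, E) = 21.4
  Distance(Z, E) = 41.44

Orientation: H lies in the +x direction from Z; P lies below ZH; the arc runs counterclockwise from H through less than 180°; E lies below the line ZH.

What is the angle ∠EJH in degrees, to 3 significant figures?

122°

Checks: |PJ| = 8.600 ✓; ∠(PJ, JE) = 90.00° ✓; |JE| = 21.40 ✓; |ZE| = 41.44 ✓.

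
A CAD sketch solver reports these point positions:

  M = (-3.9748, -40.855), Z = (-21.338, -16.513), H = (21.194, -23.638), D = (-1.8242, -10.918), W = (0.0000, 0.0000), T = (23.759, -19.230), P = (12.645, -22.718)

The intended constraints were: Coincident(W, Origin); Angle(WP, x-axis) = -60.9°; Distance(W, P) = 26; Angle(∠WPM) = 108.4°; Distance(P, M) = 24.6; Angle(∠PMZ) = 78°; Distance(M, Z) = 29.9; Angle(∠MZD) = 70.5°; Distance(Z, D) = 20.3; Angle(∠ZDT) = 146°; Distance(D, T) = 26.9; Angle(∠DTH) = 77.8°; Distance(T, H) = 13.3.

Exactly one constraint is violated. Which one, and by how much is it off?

Distance(T, H) = 13.3 — off by 8.20.

W = (0.00, 0.00) ✓; WP at -60.90° ✓; |WP| = 26.00 ✓; ∠WPM = 108.4° ✓; |PM| = 24.60 ✓; ∠PMZ = 78.00° ✓; |MZ| = 29.90 ✓; ∠MZD = 70.50° ✓; |ZD| = 20.30 ✓; ∠ZDT = 146.0° ✓; |DT| = 26.90 ✓; ∠DTH = 77.80° ✓; |TH| = 5.100 ✗.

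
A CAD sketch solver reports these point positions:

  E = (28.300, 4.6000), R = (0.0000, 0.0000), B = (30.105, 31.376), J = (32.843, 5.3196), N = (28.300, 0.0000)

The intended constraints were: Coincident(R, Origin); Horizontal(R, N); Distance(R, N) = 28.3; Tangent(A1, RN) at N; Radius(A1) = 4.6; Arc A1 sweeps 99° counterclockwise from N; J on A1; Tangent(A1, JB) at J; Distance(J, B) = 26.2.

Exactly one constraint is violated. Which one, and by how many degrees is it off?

Tangent(A1, JB) at J — off by 3.00°.

R = (0.00, 0.00) ✓; R.y = 0.00, N.y = 0.00 ✓; |RN| = 28.30 ✓; ∠(EN, NR) = 90.00° ✓; |EN| = 4.600 ✓; bearing(E→J) − bearing(E→N) = 99.00° ✓; |EJ| = 4.600 ✓; ∠(EJ, JB) = 93.00° ✗; |JB| = 26.20 ✓.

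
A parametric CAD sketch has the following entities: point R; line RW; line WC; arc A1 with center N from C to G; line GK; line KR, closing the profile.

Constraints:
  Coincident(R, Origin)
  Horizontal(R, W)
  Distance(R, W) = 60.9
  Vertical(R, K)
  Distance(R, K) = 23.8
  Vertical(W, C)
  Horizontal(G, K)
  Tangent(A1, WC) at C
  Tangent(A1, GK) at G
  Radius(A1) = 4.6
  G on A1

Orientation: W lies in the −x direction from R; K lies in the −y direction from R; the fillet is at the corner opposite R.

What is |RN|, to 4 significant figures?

59.48

R is at the origin; RW is horizontal with |RW| = 60.9 and W on the −x side, so W = (-60.90, 0.000). R and K share the same x with |RK| = 23.8 and K on the −y side, so K = (0.000, -23.80). The virtual corner opposite R is at (-60.90, -23.80). Since A1 is tangent to WC there, NC ⟂ WC and tangency of A1 to GK means the radius NG is perpendicular to GK, with radius 4.6, so the center N sits 4.6 in from both sides at N = (-56.30, -19.20). Then |RN| = |N − R| = 59.48.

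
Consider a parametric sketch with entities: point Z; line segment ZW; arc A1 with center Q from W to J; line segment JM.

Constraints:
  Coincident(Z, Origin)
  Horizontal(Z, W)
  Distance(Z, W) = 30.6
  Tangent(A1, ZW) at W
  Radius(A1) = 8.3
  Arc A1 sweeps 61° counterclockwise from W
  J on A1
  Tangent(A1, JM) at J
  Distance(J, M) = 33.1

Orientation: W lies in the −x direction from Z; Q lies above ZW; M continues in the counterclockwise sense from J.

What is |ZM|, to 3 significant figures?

34.0

Z is at the origin; ZW is horizontal with |ZW| = 30.6 and W on the −x side, so W = (-30.6, 0.00). A1 meets ZW tangentially, so QW is at right angles to ZW, so Q = W + (0, 8.3) = (-30.6, 8.30). On A1, W sits at bearing -90° from Q; a 61° counterclockwise sweep puts J at bearing -29°, so J = Q + 8.3·(cos -29°, sin -29°) = (-23.3, 4.28). Tangency of A1 to JM means the radius QJ is perpendicular to JM, so JM runs along (−sin -29°, cos -29°); with |JM| = 33.1, M = (-7.29, 33.2). Then |ZM| = |M − Z| = 34.0.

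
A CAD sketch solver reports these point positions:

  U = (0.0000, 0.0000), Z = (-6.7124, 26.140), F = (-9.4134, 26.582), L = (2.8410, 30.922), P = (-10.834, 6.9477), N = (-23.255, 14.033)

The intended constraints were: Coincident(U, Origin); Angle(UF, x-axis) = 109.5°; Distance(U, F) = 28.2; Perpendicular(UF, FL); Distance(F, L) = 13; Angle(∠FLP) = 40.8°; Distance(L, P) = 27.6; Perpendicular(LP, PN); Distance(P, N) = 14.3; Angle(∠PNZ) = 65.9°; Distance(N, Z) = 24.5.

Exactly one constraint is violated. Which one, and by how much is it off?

Distance(N, Z) = 24.5 — off by 4.00.

U = (0.00, 0.00) ✓; UF at 109.5° ✓; |UF| = 28.20 ✓; ∠(UF, FL) = 90.00° ✓; |FL| = 13.00 ✓; ∠FLP = 40.80° ✓; |LP| = 27.60 ✓; ∠(LP, PN) = 90.00° ✓; |PN| = 14.30 ✓; ∠PNZ = 65.90° ✓; |NZ| = 20.50 ✗.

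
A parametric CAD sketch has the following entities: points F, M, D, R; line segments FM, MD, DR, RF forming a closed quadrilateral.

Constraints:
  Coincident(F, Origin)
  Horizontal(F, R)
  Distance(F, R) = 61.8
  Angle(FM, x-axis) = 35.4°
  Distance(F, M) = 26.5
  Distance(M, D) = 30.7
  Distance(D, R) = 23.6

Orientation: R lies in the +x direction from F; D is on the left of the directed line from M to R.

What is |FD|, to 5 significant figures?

55.940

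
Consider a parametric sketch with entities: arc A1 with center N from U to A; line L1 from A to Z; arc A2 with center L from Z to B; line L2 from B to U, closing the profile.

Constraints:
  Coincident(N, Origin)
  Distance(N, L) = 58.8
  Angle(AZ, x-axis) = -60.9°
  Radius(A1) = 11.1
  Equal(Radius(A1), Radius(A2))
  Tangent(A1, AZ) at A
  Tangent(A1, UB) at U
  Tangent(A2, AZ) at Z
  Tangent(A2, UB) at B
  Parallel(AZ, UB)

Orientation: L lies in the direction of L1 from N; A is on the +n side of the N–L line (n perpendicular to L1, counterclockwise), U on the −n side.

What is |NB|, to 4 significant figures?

59.84

Tangency of A1 to both parallel lines with radius 11.1 puts A and U at N ± 11.1·n: A = (9.699, 5.398), U = (-9.699, -5.398). Equal radii place Z and B the same way about L: Z = L + 11.1·n = (38.30, -45.98), B = L − 11.1·n = (18.90, -56.78). Then |NB| = |B − N| = 59.84.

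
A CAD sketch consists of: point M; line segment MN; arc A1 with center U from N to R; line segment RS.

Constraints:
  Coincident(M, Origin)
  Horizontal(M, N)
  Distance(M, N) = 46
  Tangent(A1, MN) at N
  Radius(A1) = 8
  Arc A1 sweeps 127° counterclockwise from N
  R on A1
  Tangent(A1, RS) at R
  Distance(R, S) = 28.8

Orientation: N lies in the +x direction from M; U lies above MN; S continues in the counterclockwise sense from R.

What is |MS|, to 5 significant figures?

50.117

M is at the origin; M and N share the same y with |MN| = 46.0 and N on the +x side, so N = (46.000, 0.0000). A1 meets MN tangentially, so UN is at right angles to MN, so U = N + (0, 8) = (46.000, 8.0000). On A1, N sits at bearing -90° from U; a 127° counterclockwise sweep puts R at bearing 37°, so R = U + 8.0·(cos 37°, sin 37°) = (52.389, 12.815). Tangency of A1 to RS means the radius UR is perpendicular to RS, so RS runs along (−sin 37°, cos 37°); with |RS| = 28.8, S = (35.057, 35.815). Then |MS| = |S − M| = 50.117.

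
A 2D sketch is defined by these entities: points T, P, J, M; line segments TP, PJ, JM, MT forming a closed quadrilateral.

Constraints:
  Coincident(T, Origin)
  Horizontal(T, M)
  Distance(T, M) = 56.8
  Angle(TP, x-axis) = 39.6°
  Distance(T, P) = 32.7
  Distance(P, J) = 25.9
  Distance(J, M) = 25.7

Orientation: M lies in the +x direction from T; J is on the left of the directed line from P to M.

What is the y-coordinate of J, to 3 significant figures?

25.0

Checks: |PJ| = 25.90 ✓; |JM| = 25.70 ✓.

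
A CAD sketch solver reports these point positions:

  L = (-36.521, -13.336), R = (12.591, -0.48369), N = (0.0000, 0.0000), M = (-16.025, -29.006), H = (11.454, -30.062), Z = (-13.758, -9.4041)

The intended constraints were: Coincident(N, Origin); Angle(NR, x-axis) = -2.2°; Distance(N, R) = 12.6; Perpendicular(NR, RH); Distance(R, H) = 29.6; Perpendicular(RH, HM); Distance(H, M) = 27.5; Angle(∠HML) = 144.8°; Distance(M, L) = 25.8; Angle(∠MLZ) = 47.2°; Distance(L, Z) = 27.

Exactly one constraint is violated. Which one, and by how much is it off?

Distance(L, Z) = 27 — off by 3.90.

N = (0.00, 0.00) ✓; NR at -2.200° ✓; |NR| = 12.60 ✓; ∠(NR, RH) = 90.00° ✓; |RH| = 29.60 ✓; ∠(RH, HM) = 90.00° ✓; |HM| = 27.50 ✓; ∠HML = 144.8° ✓; |ML| = 25.80 ✓; ∠MLZ = 47.20° ✓; |LZ| = 23.10 ✗.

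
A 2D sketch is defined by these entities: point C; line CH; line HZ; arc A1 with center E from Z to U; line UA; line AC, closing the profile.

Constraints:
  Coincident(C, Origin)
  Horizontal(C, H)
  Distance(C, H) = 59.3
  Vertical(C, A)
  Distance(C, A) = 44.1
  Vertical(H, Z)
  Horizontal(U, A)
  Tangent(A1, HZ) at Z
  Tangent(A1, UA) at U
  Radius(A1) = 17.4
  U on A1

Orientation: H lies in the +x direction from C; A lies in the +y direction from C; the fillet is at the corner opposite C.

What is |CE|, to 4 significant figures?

49.68

CA is vertical with |CA| = 44.1 and A on the +y side, so A = (0.000, 44.10). The virtual corner opposite C is at (59.30, 44.10). The tangent condition forces EZ to be normal to HZ and tangency of A1 to UA means the radius EU is perpendicular to UA, with radius 17.4, so the center E sits 17.4 in from both sides at E = (41.90, 26.70). Then |CE| = |E − C| = 49.68.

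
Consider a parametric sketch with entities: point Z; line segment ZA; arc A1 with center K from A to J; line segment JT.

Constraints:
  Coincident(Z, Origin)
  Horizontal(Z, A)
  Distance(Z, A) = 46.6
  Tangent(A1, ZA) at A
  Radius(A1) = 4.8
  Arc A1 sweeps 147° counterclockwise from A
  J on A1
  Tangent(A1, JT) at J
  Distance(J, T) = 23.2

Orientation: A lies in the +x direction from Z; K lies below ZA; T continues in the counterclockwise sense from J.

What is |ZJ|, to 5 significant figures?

44.862

The tangent condition forces KA to be normal to ZA, so K = A + (0, -4.8) = (46.600, -4.8000). On A1, A sits at bearing 90° from K; a 147° counterclockwise sweep puts J at bearing 237°, so J = K + 4.8·(cos 237°, sin 237°) = (43.986, -8.8256). Then |ZJ| = |J − Z| = 44.862.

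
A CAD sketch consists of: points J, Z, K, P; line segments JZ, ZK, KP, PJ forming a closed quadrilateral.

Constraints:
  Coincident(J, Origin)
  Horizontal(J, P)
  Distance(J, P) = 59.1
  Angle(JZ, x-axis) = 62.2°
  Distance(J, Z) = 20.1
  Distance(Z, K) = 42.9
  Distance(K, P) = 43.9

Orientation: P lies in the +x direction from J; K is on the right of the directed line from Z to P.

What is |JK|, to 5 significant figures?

31.926

Checks: |ZK| = 42.90 ✓; |KP| = 43.90 ✓.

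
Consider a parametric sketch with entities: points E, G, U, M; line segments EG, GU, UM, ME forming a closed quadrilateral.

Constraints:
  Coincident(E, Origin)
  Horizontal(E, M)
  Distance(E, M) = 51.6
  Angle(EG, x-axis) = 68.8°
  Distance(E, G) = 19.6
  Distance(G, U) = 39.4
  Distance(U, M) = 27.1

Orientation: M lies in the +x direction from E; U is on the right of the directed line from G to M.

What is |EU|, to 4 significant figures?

32.28

Checks: |GU| = 39.40 ✓; |UM| = 27.10 ✓.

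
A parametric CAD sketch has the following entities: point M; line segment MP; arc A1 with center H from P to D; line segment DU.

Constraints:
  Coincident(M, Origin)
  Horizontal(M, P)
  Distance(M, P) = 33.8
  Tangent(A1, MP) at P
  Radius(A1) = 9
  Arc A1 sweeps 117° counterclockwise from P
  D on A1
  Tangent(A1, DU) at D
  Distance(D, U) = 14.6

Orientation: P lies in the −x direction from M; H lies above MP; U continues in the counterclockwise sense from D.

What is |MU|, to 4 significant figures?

41.61

M is at the origin; MP is horizontal with |MP| = 33.8 and P on the −x side, so P = (-33.80, 0.000). Tangency of A1 to MP means the radius HP is perpendicular to MP, so H = P + (0, 9) = (-33.80, 9.000). On A1, P sits at bearing -90° from H; a 117° counterclockwise sweep puts D at bearing 27°, so D = H + 9.0·(cos 27°, sin 27°) = (-25.78, 13.09). Since A1 is tangent to DU there, HD ⟂ DU, so DU runs along (−sin 27°, cos 27°); with |DU| = 14.6, U = (-32.41, 26.09). Then |MU| = |U − M| = 41.61.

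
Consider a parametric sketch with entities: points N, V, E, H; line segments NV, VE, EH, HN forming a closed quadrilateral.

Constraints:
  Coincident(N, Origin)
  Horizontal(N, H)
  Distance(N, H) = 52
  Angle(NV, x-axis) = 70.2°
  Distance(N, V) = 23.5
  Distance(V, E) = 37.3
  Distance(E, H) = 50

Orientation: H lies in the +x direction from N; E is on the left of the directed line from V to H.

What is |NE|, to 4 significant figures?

59.10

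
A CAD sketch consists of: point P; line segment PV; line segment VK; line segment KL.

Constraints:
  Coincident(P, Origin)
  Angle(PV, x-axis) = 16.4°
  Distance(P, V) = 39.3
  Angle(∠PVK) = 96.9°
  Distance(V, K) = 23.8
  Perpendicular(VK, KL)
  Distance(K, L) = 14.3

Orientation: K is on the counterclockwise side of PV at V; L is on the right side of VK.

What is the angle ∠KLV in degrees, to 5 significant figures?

59.001°

P is at the origin; PV runs at 16.4° with length 39.3, so V = 39.3·(cos 16.4°, sin 16.4°) = (37.701, 11.096). ∠PVK = 96.9°, so VK runs at 16.4° + (180° − 96.9°) = 99.500° from the x-axis; with |VK| = 23.8, K = V + 23.8·(cos 99.500°, sin 99.500°) = (33.773, 34.570). VK is perpendicular to KL; with |KL| = 14.3 on the right of VK, L = K + 14.3·(0.98629, 0.16505) = (47.877, 36.930). Then cos ∠KLV = LK·LV / (|LK||LV|), giving 59.001°.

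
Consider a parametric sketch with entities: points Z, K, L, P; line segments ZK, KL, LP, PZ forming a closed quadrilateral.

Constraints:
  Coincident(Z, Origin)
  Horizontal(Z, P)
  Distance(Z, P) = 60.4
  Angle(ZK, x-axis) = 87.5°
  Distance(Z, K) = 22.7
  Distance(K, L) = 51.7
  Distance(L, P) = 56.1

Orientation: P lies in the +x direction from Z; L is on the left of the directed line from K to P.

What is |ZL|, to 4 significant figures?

68.24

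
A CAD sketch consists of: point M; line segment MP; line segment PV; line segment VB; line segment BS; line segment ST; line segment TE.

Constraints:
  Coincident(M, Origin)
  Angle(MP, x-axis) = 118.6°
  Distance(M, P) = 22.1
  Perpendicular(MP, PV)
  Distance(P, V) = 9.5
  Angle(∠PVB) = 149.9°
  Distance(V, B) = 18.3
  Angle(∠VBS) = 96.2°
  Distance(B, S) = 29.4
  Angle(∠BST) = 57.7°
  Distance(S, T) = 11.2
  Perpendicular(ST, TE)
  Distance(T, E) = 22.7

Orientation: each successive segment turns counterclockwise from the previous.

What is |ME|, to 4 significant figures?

27.25

M is at the origin; MP runs at 118.6° with length 22.1, so P = (-10.58, 19.40). The perpendicularity gives PV at right angles to MP, so PV runs at -151.4°; with |PV| = 9.5, V = (-18.92, 14.86). ∠PVB = 149.9° gives VB at -121.3° from the x-axis; with |VB| = 18.3, B = (-28.43, -0.7807). ∠VBS = 96.2° gives BS at -37.50° from the x-axis; with |BS| = 29.4, S = (-5.103, -18.68). ∠BST = 57.7° gives ST at 84.80° from the x-axis; with |ST| = 11.2, T = (-4.087, -7.524). ST ⟂ TE, so TE runs at 174.8°; with |TE| = 22.7, E = (-26.69, -5.467). Then |ME| = |E − M| = 27.25.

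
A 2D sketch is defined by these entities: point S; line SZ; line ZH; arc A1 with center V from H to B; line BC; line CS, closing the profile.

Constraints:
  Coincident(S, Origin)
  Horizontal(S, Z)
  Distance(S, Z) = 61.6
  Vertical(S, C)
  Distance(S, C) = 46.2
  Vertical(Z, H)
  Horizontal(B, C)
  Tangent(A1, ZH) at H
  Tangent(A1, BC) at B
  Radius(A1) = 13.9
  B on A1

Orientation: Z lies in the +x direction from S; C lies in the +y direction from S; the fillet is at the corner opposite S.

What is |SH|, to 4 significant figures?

69.55

S is at the origin; S and Z share the same y with |SZ| = 61.6 and Z on the +x side, so Z = (61.60, 0.000). SC is vertical with |SC| = 46.2 and C on the +y side, so C = (0.000, 46.20). The virtual corner opposite S is at (61.60, 46.20). Since A1 is tangent to ZH there, VH ⟂ ZH and the tangent condition forces VB to be normal to BC, with radius 13.9, so the center V sits 13.9 in from both sides at V = (47.70, 32.30). That places the tangent points at H = (61.60, 32.30) on ZH and B = (47.70, 46.20) on BC. Then |SH| = |H − S| = 69.55.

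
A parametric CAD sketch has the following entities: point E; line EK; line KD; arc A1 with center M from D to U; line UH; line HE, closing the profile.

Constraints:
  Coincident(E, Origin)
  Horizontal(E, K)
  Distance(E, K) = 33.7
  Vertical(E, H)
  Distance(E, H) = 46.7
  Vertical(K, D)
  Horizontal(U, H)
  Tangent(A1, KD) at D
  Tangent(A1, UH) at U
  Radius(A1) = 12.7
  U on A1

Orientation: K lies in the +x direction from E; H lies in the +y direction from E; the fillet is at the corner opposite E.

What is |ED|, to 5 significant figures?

47.872

E is at the origin; EK is horizontal with |EK| = 33.7 and K on the +x side, so K = (33.700, 0.0000). EH is vertical with |EH| = 46.7 and H on the +y side, so H = (0.0000, 46.700). The virtual corner opposite E is at (33.700, 46.700). A1 meets KD tangentially, so MD is at right angles to KD and since A1 is tangent to UH there, MU ⟂ UH, with radius 12.7, so the center M sits 12.7 in from both sides at M = (21.000, 34.000). That places the tangent points at D = (33.700, 34.000) on KD and U = (21.000, 46.700) on UH. Then |ED| = |D − E| = 47.872.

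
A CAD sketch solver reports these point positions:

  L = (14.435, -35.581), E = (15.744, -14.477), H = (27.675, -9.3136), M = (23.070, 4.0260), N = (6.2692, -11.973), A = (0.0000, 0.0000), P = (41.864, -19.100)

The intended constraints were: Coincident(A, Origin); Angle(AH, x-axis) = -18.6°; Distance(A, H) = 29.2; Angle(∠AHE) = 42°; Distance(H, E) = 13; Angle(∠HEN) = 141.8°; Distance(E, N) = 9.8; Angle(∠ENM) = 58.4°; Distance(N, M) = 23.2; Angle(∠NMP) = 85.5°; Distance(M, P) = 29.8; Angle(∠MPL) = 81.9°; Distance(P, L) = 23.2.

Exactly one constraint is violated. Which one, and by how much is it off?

Distance(P, L) = 23.2 — off by 8.80.

A = (0.00, 0.00) ✓; AH at -18.60° ✓; |AH| = 29.20 ✓; ∠AHE = 42.00° ✓; |HE| = 13.00 ✓; ∠HEN = 141.8° ✓; |EN| = 9.800 ✓; ∠ENM = 58.40° ✓; |NM| = 23.20 ✓; ∠NMP = 85.50° ✓; |MP| = 29.80 ✓; ∠MPL = 81.90° ✓; |PL| = 32.00 ✗.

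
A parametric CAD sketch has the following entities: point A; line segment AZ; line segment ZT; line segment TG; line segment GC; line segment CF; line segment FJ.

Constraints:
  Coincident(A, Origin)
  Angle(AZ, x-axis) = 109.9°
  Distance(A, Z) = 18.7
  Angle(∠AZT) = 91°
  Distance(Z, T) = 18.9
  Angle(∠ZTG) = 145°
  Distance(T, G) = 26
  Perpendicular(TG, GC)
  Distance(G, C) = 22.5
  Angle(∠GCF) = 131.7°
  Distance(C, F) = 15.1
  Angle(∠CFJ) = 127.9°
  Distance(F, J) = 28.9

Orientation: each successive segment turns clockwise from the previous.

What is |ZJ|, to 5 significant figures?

16.583

∠GCF = 131.7° gives CF at -152.40° from the x-axis; with |CF| = 15.1, F = (17.645, -10.826). ∠CFJ = 127.9° gives FJ at 155.50° from the x-axis; with |FJ| = 28.9, J = (-8.6529, 1.1585). Then |ZJ| = |J − Z| = 16.583.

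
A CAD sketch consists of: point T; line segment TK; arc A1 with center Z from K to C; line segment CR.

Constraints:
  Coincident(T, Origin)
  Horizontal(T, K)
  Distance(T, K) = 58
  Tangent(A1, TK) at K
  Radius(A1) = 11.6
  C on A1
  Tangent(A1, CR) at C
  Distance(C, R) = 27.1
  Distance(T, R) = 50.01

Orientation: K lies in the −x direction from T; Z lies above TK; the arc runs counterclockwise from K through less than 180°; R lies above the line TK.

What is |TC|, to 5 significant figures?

47.733

Checks: T = (0.00, 0.00) ✓; |ZK| = 11.60 ✓; |ZC| = 11.60 ✓; ∠(ZC, CR) = 90.00° ✓; |CR| = 27.10 ✓; |TR| = 50.01 ✓.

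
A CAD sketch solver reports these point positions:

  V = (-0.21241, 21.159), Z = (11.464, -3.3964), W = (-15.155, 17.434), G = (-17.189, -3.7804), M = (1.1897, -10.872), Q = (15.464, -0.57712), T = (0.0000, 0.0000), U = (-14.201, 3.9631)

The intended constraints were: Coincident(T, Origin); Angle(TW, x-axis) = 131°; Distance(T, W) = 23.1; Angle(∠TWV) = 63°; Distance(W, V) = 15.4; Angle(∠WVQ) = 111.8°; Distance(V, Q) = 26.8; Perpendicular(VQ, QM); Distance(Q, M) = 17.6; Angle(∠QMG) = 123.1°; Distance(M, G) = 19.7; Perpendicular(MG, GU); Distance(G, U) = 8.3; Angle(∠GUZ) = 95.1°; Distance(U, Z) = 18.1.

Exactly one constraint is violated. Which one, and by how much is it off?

Distance(U, Z) = 18.1 — off by 8.60.

T = (0.00, 0.00) ✓; TW at 131.0° ✓; |TW| = 23.10 ✓; ∠TWV = 63.00° ✓; |WV| = 15.40 ✓; ∠WVQ = 111.8° ✓; |VQ| = 26.80 ✓; ∠(VQ, QM) = 90.00° ✓; |QM| = 17.60 ✓; ∠QMG = 123.1° ✓; |MG| = 19.70 ✓; ∠(MG, GU) = 90.00° ✓; |GU| = 8.300 ✓; ∠GUZ = 95.10° ✓; |UZ| = 26.70 ✗.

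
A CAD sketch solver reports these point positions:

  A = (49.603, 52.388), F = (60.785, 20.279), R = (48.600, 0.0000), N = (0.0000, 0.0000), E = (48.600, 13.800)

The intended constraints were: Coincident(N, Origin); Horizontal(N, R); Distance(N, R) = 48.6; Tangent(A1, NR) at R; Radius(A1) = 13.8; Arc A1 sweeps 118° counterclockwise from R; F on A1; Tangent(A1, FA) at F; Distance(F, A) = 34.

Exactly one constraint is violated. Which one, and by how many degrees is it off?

Tangent(A1, FA) at F — off by 8.80°.

N = (0.00, 0.00) ✓; N.y = 0.00, R.y = 0.00 ✓; |NR| = 48.60 ✓; ∠(ER, RN) = 90.00° ✓; |ER| = 13.80 ✓; bearing(E→F) − bearing(E→R) = 118.0° ✓; |EF| = 13.80 ✓; ∠(EF, FA) = 98.80° ✗; |FA| = 34.00 ✓.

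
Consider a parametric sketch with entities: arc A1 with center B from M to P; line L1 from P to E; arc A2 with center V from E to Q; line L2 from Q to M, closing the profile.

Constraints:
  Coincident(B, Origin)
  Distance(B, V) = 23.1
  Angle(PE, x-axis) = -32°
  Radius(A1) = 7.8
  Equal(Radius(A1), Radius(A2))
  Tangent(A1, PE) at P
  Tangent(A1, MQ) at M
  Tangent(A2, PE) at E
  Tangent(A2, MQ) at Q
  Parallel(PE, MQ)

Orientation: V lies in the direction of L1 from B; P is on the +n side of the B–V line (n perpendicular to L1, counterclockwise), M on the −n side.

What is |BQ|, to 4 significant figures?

24.38

Tangency of A1 to both parallel lines with radius 7.8 puts P and M at B ± 7.8·n: P = (4.133, 6.615), M = (-4.133, -6.615). Equal radii place E and Q the same way about V: E = V + 7.8·n = (23.72, -5.626), Q = V − 7.8·n = (15.46, -18.86). Then |BQ| = |Q − B| = 24.38.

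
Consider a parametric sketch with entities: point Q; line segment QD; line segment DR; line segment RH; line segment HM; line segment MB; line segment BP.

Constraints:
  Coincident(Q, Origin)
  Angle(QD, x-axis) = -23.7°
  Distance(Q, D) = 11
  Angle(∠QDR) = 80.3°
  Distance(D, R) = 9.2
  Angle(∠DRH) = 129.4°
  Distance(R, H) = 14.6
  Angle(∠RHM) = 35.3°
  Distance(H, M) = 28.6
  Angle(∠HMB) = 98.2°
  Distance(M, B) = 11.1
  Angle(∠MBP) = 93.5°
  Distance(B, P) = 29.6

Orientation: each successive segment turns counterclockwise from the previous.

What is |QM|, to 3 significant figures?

13.1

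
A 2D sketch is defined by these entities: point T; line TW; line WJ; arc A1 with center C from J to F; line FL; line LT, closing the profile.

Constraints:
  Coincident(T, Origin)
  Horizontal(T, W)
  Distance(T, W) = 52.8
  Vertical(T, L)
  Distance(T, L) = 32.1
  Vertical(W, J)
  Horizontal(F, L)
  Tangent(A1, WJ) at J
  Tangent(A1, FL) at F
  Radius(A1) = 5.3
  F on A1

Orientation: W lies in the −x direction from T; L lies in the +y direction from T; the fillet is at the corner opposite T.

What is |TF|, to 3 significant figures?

57.3

The virtual corner opposite T is at (-52.8, 32.1). Since A1 is tangent to WJ there, CJ ⟂ WJ and the tangent condition forces CF to be normal to FL, with radius 5.3, so the center C sits 5.3 in from both sides at C = (-47.5, 26.8). That places the tangent points at J = (-52.8, 26.8) on WJ and F = (-47.5, 32.1) on FL. Then |TF| = |F − T| = 57.3.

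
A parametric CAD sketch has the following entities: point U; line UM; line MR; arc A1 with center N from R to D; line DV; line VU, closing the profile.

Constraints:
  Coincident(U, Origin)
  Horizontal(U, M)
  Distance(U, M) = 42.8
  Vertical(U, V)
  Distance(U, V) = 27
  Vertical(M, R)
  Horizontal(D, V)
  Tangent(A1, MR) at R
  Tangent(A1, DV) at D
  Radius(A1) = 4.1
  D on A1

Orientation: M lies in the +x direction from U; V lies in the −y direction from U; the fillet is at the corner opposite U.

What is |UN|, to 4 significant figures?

44.97

U is at the origin; U and M share the same y with |UM| = 42.8 and M on the +x side, so M = (42.80, 0.000). U and V share the same x with |UV| = 27.0 and V on the −y side, so V = (0.000, -27.00). The virtual corner opposite U is at (42.80, -27.00). Tangency of A1 to MR means the radius NR is perpendicular to MR and A1 meets DV tangentially, so ND is at right angles to DV, with radius 4.1, so the center N sits 4.1 in from both sides at N = (38.70, -22.90). Then |UN| = |N − U| = 44.97.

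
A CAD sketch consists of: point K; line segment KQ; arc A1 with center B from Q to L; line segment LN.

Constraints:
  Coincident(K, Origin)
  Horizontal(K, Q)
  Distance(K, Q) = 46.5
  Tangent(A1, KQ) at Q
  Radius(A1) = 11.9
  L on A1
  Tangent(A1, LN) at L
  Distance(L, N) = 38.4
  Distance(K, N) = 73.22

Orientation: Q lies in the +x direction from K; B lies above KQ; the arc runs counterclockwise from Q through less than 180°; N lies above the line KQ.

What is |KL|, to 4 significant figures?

59.87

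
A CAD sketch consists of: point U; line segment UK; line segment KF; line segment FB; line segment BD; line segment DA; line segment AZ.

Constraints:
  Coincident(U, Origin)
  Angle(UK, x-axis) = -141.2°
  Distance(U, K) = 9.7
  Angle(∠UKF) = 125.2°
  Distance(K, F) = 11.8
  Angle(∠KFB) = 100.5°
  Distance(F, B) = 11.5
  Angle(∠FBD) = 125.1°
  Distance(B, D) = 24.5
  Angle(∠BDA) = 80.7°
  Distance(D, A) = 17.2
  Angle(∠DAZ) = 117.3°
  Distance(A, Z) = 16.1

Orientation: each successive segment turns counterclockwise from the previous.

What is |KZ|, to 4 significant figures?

6.292

U is at the origin; UK runs at -141.2° with length 9.7, so K = (-7.560, -6.078). ∠UKF = 125.2° gives KF at -86.40° from the x-axis; with |KF| = 11.8, F = (-6.819, -17.85). ∠KFB = 100.5° gives FB at -6.900° from the x-axis; with |FB| = 11.5, B = (4.598, -19.24). ∠FBD = 125.1° gives BD at 48.00° from the x-axis; with |BD| = 24.5, D = (20.99, -1.029). ∠BDA = 80.7° gives DA at 147.3° from the x-axis; with |DA| = 17.2, A = (6.518, 8.263). ∠DAZ = 117.3° gives AZ at -150.0° from the x-axis; with |AZ| = 16.1, Z = (-7.425, 0.2128). Then |KZ| = |Z − K| = 6.292.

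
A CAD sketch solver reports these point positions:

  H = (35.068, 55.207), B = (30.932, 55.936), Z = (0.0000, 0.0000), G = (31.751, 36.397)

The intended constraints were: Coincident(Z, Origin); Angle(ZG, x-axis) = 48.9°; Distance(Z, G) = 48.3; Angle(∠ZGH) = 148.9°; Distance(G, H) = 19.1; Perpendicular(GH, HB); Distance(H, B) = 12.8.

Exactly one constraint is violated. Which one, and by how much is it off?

Distance(H, B) = 12.8 — off by 8.60.

Z = (0.00, 0.00) ✓; ZG at 48.90° ✓; |ZG| = 48.30 ✓; ∠ZGH = 148.9° ✓; |GH| = 19.10 ✓; ∠(GH, HB) = 90.00° ✓; |HB| = 4.200 ✗.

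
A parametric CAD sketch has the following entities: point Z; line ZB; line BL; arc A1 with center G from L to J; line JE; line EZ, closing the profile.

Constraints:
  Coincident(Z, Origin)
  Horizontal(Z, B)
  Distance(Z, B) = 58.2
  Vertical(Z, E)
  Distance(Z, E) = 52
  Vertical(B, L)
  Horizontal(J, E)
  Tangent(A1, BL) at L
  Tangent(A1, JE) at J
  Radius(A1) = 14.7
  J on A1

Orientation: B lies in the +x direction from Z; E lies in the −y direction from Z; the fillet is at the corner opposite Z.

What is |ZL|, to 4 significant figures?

69.13

Z is at the origin; ZB is horizontal with |ZB| = 58.2 and B on the +x side, so B = (58.20, 0.000). Z and E share the same x with |ZE| = 52.0 and E on the −y side, so E = (0.000, -52.00). The virtual corner opposite Z is at (58.20, -52.00). Since A1 is tangent to BL there, GL ⟂ BL and since A1 is tangent to JE there, GJ ⟂ JE, with radius 14.7, so the center G sits 14.7 in from both sides at G = (43.50, -37.30). That places the tangent points at L = (58.20, -37.30) on BL and J = (43.50, -52.00) on JE. Then |ZL| = |L − Z| = 69.13.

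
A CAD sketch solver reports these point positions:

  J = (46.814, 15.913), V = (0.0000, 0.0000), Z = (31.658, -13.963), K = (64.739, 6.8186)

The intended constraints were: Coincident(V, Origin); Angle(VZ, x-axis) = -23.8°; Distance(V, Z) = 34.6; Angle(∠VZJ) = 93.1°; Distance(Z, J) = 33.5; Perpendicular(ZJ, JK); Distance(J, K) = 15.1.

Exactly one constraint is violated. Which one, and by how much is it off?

Distance(J, K) = 15.1 — off by 5.00.

V = (0.00, 0.00) ✓; VZ at -23.80° ✓; |VZ| = 34.60 ✓; ∠VZJ = 93.10° ✓; |ZJ| = 33.50 ✓; ∠(ZJ, JK) = 90.00° ✓; |JK| = 20.10 ✗.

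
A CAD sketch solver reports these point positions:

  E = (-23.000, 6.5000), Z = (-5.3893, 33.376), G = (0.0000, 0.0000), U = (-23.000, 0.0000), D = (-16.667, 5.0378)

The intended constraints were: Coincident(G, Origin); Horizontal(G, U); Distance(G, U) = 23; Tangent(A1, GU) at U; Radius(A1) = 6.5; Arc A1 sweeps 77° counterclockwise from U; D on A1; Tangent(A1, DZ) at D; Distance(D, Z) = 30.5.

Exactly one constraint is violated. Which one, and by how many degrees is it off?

Tangent(A1, DZ) at D — off by 8.70°.

G = (0.00, 0.00) ✓; G.y = 0.00, U.y = 0.00 ✓; |GU| = 23.00 ✓; ∠(EU, UG) = 90.00° ✓; |EU| = 6.500 ✓; bearing(E→D) − bearing(E→U) = 77.00° ✓; |ED| = 6.500 ✓; ∠(ED, DZ) = 98.70° ✗; |DZ| = 30.50 ✓.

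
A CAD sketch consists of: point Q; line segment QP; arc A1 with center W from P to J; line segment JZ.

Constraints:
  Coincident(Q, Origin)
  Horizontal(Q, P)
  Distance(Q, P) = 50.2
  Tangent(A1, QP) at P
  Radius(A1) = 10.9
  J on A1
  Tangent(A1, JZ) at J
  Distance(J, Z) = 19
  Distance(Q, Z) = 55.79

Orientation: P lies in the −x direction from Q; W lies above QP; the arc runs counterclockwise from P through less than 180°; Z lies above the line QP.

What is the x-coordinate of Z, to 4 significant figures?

-45.49

Checks: |WJ| = 10.90 ✓; ∠(WJ, JZ) = 90.00° ✓; |JZ| = 19.00 ✓; |QZ| = 55.79 ✓.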